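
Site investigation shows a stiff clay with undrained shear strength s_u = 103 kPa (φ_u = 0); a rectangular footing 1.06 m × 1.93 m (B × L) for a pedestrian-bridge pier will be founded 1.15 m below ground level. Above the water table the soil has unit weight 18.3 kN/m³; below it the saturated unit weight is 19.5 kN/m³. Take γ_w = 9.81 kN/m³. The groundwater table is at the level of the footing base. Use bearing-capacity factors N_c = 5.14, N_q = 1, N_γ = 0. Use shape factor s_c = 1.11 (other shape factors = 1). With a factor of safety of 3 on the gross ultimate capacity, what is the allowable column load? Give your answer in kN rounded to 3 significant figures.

Overburden at base level: q = 18.3 × 1.15 = 21.045 kPa.
Cohesion term c·N_c·s_c = 103 × 5.14 × 1.11 = 587.66 kPa; surcharge term q·N_q = 21.045 × 1 = 21.045 kPa.
q_ult = 587.66 + 21.045 = 608.7 kPa.
Gross allowable pressure q_all = 608.7 / 3 = 202.9 kPa.
Footing area = 2.0458 m², so allowable column load = 202.9 × 2.0458 = 415.09 kN.

P_all ≈ 415 kN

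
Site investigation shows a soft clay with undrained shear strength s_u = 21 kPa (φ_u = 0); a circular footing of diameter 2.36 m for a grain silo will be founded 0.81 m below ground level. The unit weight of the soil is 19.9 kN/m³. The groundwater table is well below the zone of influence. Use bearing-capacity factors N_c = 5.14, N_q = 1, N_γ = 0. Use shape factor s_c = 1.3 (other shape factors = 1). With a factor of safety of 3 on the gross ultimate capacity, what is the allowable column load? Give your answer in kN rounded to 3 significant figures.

q = γ·D_f = 19.9 × 0.81 = 16.119 kPa.
c·N_c·s_c = 21 × 5.14 × 1.3 = 140.32 kPa
q·N_q = 16.119 × 1 = 16.119 kPa
q_ult = 140.32 + 16.119 = 156.44 kPa.
Gross allowable pressure q_all = 156.44 / 3 = 52.147 kPa.
Footing area = 4.3744 m², so allowable column load = 52.147 × 4.3744 = 228.11 kN.

P_all ≈ 228 kN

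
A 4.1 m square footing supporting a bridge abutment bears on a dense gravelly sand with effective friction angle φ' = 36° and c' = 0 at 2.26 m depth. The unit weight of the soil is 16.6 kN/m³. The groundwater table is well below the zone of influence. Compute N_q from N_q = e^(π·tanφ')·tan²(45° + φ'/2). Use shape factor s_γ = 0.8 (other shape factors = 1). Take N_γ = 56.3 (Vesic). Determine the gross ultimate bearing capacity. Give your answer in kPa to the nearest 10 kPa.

q_ult ≈ 2950 kPa

tan36° = 0.7265, so N_q = e^(π×0.7265)·tan²(63°) = 9.801 × 3.852 = 37.75.
q = γ·D_f = 16.6 × 2.26 = 37.516 kPa.
q·N_q = 37.516 × 37.752 = 1416.3 kPa
0.5·γ·B·N_γ·s_γ = 0.5 × 16.6 × 4.1 × 56.3 × 0.8 = 1532.7 kPa
q_ult = 1416.3 + 1532.7 = 2949 kPa.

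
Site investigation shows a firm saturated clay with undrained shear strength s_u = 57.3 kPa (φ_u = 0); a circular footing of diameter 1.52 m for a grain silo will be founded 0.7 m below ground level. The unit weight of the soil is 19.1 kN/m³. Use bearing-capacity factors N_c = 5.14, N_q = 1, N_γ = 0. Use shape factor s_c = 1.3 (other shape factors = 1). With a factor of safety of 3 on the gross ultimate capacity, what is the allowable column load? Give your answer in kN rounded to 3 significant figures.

q = γ·D_f = 19.1 × 0.7 = 13.37 kPa.
c·N_c·s_c = 57.3 × 5.14 × 1.3 = 382.88 kPa
q·N_q = 13.37 × 1 = 13.37 kPa
q_ult = 382.88 + 13.37 = 396.25 kPa.
Gross allowable pressure q_all = 396.25 / 3 = 132.08 kPa.
Footing area = 1.8146 m², so allowable column load = 132.08 × 1.8146 = 239.68 kN.

P_all ≈ 240 kN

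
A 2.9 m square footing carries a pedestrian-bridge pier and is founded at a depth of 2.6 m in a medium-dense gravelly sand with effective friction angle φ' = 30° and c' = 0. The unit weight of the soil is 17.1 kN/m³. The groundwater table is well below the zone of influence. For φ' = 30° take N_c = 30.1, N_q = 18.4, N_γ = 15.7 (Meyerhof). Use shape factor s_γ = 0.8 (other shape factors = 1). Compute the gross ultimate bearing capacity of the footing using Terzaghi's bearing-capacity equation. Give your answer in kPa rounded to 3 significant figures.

q = γ·D_f = 17.1 × 2.6 = 44.46 kPa.
q·N_q = 44.46 × 18.4 = 818.06 kPa
0.5·γ·B·N_γ·s_γ = 0.5 × 17.1 × 2.9 × 15.7 × 0.8 = 311.43 kPa
q_ult = 818.06 + 311.43 = 1129.5 kPa.

q_ult ≈ 1130 kPa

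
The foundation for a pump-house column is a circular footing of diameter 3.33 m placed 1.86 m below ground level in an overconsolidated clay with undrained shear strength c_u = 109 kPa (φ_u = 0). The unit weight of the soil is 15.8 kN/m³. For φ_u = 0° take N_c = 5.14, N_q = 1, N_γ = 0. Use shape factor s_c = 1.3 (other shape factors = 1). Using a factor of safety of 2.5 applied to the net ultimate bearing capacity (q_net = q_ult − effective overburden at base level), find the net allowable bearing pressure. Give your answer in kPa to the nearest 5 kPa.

q_all(net) ≈ 290 kPa

q = γ·D_f = 15.8 × 1.86 = 29.388 kPa.
c·N_c·s_c = 109 × 5.14 × 1.3 = 728.34 kPa
q·N_q = 29.388 × 1 = 29.388 kPa
q_ult = 728.34 + 29.388 = 757.73 kPa.
Net ultimate: q_net = 757.73 − 29.388 = 728.34 kPa.
q_all(net) = 728.34 / 2.5 = 291.34 kPa.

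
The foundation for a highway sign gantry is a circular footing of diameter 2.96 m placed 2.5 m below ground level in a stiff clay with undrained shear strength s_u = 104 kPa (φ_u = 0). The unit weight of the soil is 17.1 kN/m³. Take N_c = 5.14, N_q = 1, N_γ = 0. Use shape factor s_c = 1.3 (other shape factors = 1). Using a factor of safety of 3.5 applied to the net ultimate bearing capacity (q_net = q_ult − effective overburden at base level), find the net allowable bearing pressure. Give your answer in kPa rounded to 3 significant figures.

q_all(net) ≈ 199 kPa

Overburden at base level: q = 17.1 × 2.5 = 42.75 kPa.
Cohesion term c·N_c·s_c = 104 × 5.14 × 1.3 = 694.93 kPa; surcharge term q·N_q = 42.75 × 1 = 42.75 kPa.
q_ult = 694.93 + 42.75 = 737.68 kPa.
Net ultimate: q_net = 737.68 − 42.75 = 694.93 kPa.
q_all(net) = 694.93 / 3.5 = 198.55 kPa.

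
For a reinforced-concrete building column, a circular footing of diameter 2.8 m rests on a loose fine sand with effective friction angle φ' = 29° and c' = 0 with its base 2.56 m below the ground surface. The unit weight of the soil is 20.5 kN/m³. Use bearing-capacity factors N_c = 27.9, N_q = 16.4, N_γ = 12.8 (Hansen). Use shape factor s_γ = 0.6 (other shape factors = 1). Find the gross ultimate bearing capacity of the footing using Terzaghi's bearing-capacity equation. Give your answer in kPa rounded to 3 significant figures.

Effective surcharge at the founding depth q = γ·D_f = 20.5 × 2.56 = 52.48 kPa.
q_ult = q·N_q + 0.5·γ·B·N_γ·s_γ
     = 52.48 × 16.4 + 0.5 × 20.5 × 2.8 × 12.8 × 0.6
     = 860.67 + 220.42 = 1081.1 kPa.

q_ult ≈ 1080 kPa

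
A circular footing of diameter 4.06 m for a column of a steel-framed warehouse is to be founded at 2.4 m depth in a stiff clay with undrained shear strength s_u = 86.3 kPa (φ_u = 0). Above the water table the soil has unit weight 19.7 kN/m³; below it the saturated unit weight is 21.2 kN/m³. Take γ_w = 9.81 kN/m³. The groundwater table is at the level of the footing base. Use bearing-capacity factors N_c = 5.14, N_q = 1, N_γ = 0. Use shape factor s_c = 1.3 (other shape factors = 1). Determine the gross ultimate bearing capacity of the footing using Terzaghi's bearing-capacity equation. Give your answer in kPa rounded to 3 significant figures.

q_ult ≈ 624 kPa

q = γ·D_f = 19.7 × 2.4 = 47.28 kPa.
c·N_c·s_c = 86.3 × 5.14 × 1.3 = 576.66 kPa
q·N_q = 47.28 × 1 = 47.28 kPa
q_ult = 576.66 + 47.28 = 623.94 kPa.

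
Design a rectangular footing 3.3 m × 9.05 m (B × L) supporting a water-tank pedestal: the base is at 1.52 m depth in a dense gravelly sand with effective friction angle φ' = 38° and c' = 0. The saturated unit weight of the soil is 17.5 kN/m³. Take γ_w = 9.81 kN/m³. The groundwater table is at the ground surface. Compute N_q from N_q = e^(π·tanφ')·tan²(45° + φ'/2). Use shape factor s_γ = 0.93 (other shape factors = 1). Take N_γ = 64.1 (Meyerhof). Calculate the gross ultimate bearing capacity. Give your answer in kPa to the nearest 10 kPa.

tan38° = 0.7813, so N_q = e^(π×0.7813)·tan²(64°) = 11.64 × 4.204 = 48.93.
With the water table at the surface the whole profile is submerged: γ' = 17.5 − 9.81 = 7.69 kN/m³, so q = γ'·D_f = 11.689 kPa; the same γ' applies in the ½γBN_γ term.
q_ult = q·N_q + 0.5·γ·B·N_γ·s_γ
     = 11.689 × 48.933 + 0.5 × 7.69 × 3.3 × 64.1 × 0.93
     = 571.97 + 756.4 = 1328.4 kPa.

q_ult ≈ 1330 kPa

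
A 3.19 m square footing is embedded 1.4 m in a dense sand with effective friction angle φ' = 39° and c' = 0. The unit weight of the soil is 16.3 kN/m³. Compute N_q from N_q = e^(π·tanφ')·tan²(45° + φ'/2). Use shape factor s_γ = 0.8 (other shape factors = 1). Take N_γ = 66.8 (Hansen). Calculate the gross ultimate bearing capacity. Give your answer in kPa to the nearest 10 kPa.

q_ult ≈ 2670 kPa

tan39° = 0.8098, so N_q = e^(π×0.8098)·tan²(64.5°) = 12.731 × 4.395 = 55.96.
Overburden at base level: q = 16.3 × 1.4 = 22.82 kPa.
Surcharge term q·N_q = 22.82 × 55.957 = 1276.9 kPa; self-weight term 0.5·γ·B·N_γ·s_γ = 0.5 × 16.3 × 3.19 × 66.8 × 0.8 = 1389.4 kPa.
q_ult = 1276.9 + 1389.4 = 2666.3 kPa.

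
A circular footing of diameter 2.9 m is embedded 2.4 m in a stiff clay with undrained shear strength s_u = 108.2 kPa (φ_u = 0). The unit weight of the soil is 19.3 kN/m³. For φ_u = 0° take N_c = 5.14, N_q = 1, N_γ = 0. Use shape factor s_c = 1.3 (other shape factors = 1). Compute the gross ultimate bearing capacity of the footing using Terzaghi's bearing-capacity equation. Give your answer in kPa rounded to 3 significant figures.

q_ult ≈ 769 kPa

Effective surcharge at the founding depth q = γ·D_f = 19.3 × 2.4 = 46.32 kPa.
q_ult = c·N_c·s_c + q·N_q
     = 108.2 × 5.14 × 1.3 + 46.32 × 1
     = 722.99 + 46.32 = 769.31 kPa.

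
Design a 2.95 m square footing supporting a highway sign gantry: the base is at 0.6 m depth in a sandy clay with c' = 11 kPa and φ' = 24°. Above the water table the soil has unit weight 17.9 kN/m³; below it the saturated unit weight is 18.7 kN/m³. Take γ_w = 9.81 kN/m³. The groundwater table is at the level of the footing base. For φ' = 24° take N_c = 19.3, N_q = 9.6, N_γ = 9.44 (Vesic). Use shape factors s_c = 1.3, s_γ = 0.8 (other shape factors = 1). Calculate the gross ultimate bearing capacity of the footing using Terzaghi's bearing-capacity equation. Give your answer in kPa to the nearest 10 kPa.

q_ult ≈ 480 kPa

q = γ·D_f = 17.9 × 0.6 = 10.74 kPa.
For the ½γBN_γ term take γ' = 18.7 − 9.81 = 8.89 kN/m³ (soil below base is submerged).
c·N_c·s_c = 11 × 19.3 × 1.3 = 275.99 kPa
q·N_q = 10.74 × 9.6 = 103.1 kPa
0.5·γ·B·N_γ·s_γ = 0.5 × 8.89 × 2.95 × 9.44 × 0.8 = 99.027 kPa
q_ult = 275.99 + 103.1 + 99.027 = 478.12 kPa.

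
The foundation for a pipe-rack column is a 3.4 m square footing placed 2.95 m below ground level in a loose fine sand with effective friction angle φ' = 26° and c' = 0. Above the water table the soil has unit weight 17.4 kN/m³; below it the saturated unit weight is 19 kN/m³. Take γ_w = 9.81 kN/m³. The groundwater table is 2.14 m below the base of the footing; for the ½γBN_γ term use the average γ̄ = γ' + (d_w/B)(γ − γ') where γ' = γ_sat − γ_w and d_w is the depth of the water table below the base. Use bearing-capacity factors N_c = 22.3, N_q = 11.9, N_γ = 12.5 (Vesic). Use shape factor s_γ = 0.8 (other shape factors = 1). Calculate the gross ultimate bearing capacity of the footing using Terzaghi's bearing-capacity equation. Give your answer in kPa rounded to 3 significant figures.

q_ult ≈ 855 kPa

q = γ·D_f = 17.4 × 2.95 = 51.33 kPa.
γ' = 9.19 kN/m³; averaging over the depth B below the base, γ̄ = γ' + (d_w/B)(γ − γ') = 14.357 kN/m³.
q·N_q = 51.33 × 11.9 = 610.83 kPa
0.5·γ·B·N_γ·s_γ = 0.5 × 14.357 × 3.4 × 12.5 × 0.8 = 244.08 kPa
q_ult = 610.83 + 244.08 = 854.9 kPa.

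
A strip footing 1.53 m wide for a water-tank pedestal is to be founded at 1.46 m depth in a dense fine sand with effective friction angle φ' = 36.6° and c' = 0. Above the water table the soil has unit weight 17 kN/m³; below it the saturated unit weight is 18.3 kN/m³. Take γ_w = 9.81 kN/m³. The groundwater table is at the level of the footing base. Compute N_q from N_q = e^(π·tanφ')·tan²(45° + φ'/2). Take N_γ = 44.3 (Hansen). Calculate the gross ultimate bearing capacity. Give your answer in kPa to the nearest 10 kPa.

q_ult ≈ 1300 kPa

tan36.6° = 0.7427, so N_q = e^(π×0.7427)·tan²(63.3°) = 10.31 × 3.953 = 40.76.
Overburden at base level: q = 17 × 1.46 = 24.82 kPa.
Below the base the soil is submerged, so the ½γBN_γ term uses γ' = 18.3 − 9.81 = 8.49 kN/m³.
Surcharge term q·N_q = 24.82 × 40.76 = 1011.7 kPa; self-weight term 0.5·γ·B·N_γ = 0.5 × 8.49 × 1.53 × 44.3 = 287.72 kPa.
q_ult = 1011.7 + 287.72 = 1299.4 kPa.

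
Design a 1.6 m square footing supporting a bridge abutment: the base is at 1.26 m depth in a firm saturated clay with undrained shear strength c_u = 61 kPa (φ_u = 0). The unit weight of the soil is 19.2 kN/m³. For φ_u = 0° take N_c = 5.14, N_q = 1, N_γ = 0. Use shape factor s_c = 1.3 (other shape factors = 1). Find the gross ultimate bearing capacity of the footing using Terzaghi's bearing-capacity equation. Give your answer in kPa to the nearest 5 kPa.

q_ult ≈ 430 kPa

Effective surcharge at the founding depth q = γ·D_f = 19.2 × 1.26 = 24.192 kPa.
q_ult = c·N_c·s_c + q·N_q
     = 61 × 5.14 × 1.3 + 24.192 × 1
     = 407.6 + 24.192 = 431.79 kPa.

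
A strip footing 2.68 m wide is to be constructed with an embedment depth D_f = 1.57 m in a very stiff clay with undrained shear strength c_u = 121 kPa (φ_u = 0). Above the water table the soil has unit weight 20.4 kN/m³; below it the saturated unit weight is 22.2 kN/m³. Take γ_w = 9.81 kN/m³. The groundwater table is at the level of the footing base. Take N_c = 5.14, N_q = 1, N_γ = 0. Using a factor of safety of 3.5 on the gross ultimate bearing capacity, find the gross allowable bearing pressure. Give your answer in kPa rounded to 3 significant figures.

q_all ≈ 187 kPa

q = γ·D_f = 20.4 × 1.57 = 32.028 kPa.
c·N_c = 121 × 5.14 = 621.94 kPa
q·N_q = 32.028 × 1 = 32.028 kPa
q_ult = 621.94 + 32.028 = 653.97 kPa.
q_all = 653.97 / 3.5 = 186.85 kPa.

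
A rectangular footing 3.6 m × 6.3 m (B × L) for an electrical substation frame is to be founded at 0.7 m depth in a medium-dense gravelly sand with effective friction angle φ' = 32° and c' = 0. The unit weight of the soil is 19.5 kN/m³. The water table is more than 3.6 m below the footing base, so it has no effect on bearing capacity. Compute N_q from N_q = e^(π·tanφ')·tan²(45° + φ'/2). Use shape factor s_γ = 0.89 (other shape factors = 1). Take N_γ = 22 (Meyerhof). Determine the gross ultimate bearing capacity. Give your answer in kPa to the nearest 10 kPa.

tan32° = 0.6249, so N_q = e^(π×0.6249)·tan²(61°) = 7.121 × 3.255 = 23.18.
q = γ·D_f = 19.5 × 0.7 = 13.65 kPa.
q·N_q = 13.65 × 23.177 = 316.36 kPa
0.5·γ·B·N_γ·s_γ = 0.5 × 19.5 × 3.6 × 22 × 0.89 = 687.26 kPa
q_ult = 316.36 + 687.26 = 1003.6 kPa.

q_ult ≈ 1000 kPa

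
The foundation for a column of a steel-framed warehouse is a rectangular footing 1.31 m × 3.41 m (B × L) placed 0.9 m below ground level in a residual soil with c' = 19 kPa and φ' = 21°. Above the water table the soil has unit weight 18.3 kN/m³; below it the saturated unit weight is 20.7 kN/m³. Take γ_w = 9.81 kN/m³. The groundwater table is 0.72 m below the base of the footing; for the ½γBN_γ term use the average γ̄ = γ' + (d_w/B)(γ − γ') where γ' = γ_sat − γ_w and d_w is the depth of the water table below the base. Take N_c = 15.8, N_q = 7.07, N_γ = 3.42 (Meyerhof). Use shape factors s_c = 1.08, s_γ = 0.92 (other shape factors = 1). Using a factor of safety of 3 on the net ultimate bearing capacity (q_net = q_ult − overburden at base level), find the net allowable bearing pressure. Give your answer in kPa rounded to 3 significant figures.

q_all(net) ≈ 152 kPa

q = γ·D_f = 18.3 × 0.9 = 16.47 kPa.
γ' = 10.89 kN/m³; averaging over the depth B below the base, γ̄ = γ' + (d_w/B)(γ − γ') = 14.963 kN/m³.
c·N_c·s_c = 19 × 15.8 × 1.08 = 324.22 kPa
q·N_q = 16.47 × 7.07 = 116.44 kPa
0.5·γ·B·N_γ·s_γ = 0.5 × 14.963 × 1.31 × 3.42 × 0.92 = 30.836 kPa
q_ult = 324.22 + 116.44 + 30.836 = 471.5 kPa.
q_net = 471.5 − 16.47 = 455.03 kPa.
q_all(net) = 455.03 / 3 = 151.68 kPa.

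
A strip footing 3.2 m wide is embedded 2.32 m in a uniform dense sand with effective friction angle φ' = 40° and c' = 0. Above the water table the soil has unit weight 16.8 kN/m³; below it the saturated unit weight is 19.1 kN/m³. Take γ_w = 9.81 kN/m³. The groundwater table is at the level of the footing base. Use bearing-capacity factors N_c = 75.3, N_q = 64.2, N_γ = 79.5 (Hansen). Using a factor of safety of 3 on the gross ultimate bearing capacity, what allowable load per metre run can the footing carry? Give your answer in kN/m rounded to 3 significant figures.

≈ 3930 kN/m

Overburden at base level: q = 16.8 × 2.32 = 38.976 kPa.
Below the base the soil is submerged, so the ½γBN_γ term uses γ' = 19.1 − 9.81 = 9.29 kN/m³.
Surcharge term q·N_q = 38.976 × 64.2 = 2502.3 kPa; self-weight term 0.5·γ·B·N_γ = 0.5 × 9.29 × 3.2 × 79.5 = 1181.7 kPa.
q_ult = 2502.3 + 1181.7 = 3683.9 kPa.
Gross allowable pressure q_all = 3683.9 / 3 = 1228 kPa.
Allowable wall load = q_all × B = 1228 × 3.2 = 3929.5 kN per metre run.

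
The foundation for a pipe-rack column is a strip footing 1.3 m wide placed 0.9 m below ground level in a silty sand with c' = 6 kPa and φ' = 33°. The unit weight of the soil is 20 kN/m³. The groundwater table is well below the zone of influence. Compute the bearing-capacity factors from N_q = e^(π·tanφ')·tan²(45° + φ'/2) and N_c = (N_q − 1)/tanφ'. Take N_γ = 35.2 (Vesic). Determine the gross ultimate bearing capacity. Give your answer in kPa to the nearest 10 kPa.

tan33° = 0.6494, so N_q = e^(π×0.6494)·tan²(61.5°) = 7.692 × 3.392 = 26.09.
N_c = (26.09 − 1)/tan33° = 38.64.
Effective surcharge at the founding depth q = γ·D_f = 20 × 0.9 = 18 kPa.
q_ult = c·N_c + q·N_q + 0.5·γ·B·N_γ
     = 6 × 38.638 + 18 × 26.092 + 0.5 × 20 × 1.3 × 35.2
     = 231.83 + 469.66 + 457.6 = 1159.1 kPa.

q_ult ≈ 1160 kPa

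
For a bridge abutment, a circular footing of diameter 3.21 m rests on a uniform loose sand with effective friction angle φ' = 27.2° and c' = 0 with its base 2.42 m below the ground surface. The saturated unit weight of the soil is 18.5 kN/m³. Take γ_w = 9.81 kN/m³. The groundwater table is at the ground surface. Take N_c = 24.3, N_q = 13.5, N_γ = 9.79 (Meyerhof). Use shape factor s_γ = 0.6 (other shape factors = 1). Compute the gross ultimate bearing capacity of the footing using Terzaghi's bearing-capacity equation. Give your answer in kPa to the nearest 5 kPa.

With the water table at the surface the whole profile is submerged: γ' = 18.5 − 9.81 = 8.69 kN/m³, so q = γ'·D_f = 21.03 kPa; the same γ' applies in the ½γBN_γ term.
q_ult = q·N_q + 0.5·γ·B·N_γ·s_γ
     = 21.03 × 13.5 + 0.5 × 8.69 × 3.21 × 9.79 × 0.6
     = 283.9 + 81.927 = 365.83 kPa.

q_ult ≈ 365 kPa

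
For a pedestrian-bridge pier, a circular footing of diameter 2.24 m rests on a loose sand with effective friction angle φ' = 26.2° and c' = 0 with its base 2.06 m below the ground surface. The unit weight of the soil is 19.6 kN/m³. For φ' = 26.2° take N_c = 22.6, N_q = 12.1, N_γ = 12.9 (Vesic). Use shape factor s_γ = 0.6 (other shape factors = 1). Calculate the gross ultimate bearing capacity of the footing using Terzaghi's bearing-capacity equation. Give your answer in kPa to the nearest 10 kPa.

Overburden at base level: q = 19.6 × 2.06 = 40.376 kPa.
Surcharge term q·N_q = 40.376 × 12.1 = 488.55 kPa; self-weight term 0.5·γ·B·N_γ·s_γ = 0.5 × 19.6 × 2.24 × 12.9 × 0.6 = 169.91 kPa.
q_ult = 488.55 + 169.91 = 658.46 kPa.

q_ult ≈ 660 kPa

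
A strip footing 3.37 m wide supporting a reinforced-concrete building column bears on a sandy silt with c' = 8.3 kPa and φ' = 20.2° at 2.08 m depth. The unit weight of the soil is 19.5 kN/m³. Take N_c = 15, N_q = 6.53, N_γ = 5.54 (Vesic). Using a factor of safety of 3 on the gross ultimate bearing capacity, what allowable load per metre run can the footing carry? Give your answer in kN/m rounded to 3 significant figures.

≈ 642 kN/m

Effective surcharge at the founding depth q = γ·D_f = 19.5 × 2.08 = 40.56 kPa.
q_ult = c·N_c + q·N_q + 0.5·γ·B·N_γ
     = 8.3 × 15 + 40.56 × 6.53 + 0.5 × 19.5 × 3.37 × 5.54
     = 124.5 + 264.86 + 182.03 = 571.39 kPa.
Gross allowable pressure q_all = 571.39 / 3 = 190.46 kPa.
Allowable wall load = q_all × B = 190.46 × 3.37 = 641.86 kN per metre run.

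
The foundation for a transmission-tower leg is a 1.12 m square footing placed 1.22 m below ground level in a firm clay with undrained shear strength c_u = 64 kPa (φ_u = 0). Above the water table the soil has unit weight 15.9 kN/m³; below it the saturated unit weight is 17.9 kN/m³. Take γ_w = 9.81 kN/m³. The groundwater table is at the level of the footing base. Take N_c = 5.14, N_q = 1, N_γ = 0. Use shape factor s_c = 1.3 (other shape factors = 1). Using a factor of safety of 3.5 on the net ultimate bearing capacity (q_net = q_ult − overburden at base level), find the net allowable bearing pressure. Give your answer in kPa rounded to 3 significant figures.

q_all(net) ≈ 122 kPa

Effective surcharge at the founding depth q = γ·D_f = 15.9 × 1.22 = 19.398 kPa.
q_ult = c·N_c·s_c + q·N_q
     = 64 × 5.14 × 1.3 + 19.398 × 1
     = 427.65 + 19.398 = 447.05 kPa.
q_net = 447.05 − 19.398 = 427.65 kPa.
q_all(net) = 427.65 / 3.5 = 122.19 kPa.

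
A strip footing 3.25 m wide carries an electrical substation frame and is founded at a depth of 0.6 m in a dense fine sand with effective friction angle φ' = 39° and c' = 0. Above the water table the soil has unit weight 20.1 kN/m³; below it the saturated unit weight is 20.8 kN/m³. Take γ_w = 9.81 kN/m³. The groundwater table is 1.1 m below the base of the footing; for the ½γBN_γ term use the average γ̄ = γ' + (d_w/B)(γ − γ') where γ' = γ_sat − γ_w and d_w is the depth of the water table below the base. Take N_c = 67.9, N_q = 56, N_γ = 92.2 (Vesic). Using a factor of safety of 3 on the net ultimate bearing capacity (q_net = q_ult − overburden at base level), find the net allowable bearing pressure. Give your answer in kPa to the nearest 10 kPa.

Overburden at base level: q = 20.1 × 0.6 = 12.06 kPa.
The water table is 1.1 m below the base (< B = 3.25 m), so the ½γBN_γ term uses γ̄ = γ' + (d_w/B)(γ − γ') = 10.99 + (1.1/3.25)(20.1 − 10.99) = 14.073 kN/m³.
Surcharge term q·N_q = 12.06 × 56 = 675.36 kPa; self-weight term 0.5·γ·B·N_γ = 0.5 × 14.073 × 3.25 × 92.2 = 2108.5 kPa.
q_ult = 675.36 + 2108.5 = 2783.9 kPa.
q_net = 2783.9 − 12.06 = 2771.8 kPa.
q_all(net) = 2771.8 / 3 = 923.95 kPa.

q_all(net) ≈ 920 kPa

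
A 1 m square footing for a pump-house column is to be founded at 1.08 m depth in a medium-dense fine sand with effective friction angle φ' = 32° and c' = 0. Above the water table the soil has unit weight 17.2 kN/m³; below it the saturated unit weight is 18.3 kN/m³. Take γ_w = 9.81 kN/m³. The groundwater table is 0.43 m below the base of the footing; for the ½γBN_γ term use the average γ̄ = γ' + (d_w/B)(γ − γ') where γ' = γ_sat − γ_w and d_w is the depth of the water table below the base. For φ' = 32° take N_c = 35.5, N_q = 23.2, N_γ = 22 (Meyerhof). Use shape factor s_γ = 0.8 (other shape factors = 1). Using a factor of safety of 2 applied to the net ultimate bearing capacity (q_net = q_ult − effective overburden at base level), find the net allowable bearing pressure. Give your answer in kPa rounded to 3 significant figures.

Effective surcharge at the founding depth q = γ·D_f = 17.2 × 1.08 = 18.576 kPa.
With d_w = 0.43 m < B, γ̄ = 8.49 + (0.43/1) × (17.2 − 8.49) = 12.235 kN/m³.
q_ult = q·N_q + 0.5·γ·B·N_γ·s_γ
     = 18.576 × 23.2 + 0.5 × 12.235 × 1 × 22 × 0.8
     = 430.96 + 107.67 = 538.63 kPa.
Net ultimate: q_net = 538.63 − 18.576 = 520.06 kPa.
q_all(net) = 520.06 / 2 = 260.03 kPa.

q_all(net) ≈ 260 kPa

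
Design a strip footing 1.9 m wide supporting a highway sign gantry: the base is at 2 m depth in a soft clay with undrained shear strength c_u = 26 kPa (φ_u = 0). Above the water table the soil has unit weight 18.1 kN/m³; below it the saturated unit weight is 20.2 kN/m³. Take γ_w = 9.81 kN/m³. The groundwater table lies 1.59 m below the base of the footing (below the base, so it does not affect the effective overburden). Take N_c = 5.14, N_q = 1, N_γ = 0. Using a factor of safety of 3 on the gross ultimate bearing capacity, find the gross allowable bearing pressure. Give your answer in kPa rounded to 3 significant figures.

q_all ≈ 56.6 kPa

Effective surcharge at the founding depth q = γ·D_f = 18.1 × 2 = 36.2 kPa.
q_ult = c·N_c + q·N_q
     = 26 × 5.14 + 36.2 × 1
     = 133.64 + 36.2 = 169.84 kPa.
q_all = 169.84 / 3 = 56.613 kPa.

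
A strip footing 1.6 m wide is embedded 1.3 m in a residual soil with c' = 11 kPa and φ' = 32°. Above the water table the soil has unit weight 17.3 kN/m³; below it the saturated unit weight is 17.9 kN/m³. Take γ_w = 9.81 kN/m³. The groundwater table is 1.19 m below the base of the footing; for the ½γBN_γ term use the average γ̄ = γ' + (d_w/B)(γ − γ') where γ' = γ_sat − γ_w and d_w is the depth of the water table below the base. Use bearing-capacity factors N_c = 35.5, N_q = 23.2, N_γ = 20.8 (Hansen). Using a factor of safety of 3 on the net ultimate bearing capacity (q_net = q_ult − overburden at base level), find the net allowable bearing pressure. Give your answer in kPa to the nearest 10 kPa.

q_all(net) ≈ 380 kPa

Effective surcharge at the founding depth q = γ·D_f = 17.3 × 1.3 = 22.49 kPa.
With d_w = 1.19 m < B, γ̄ = 8.09 + (1.19/1.6) × (17.3 − 8.09) = 14.94 kN/m³.
q_ult = c·N_c + q·N_q + 0.5·γ·B·N_γ
     = 11 × 35.5 + 22.49 × 23.2 + 0.5 × 14.94 × 1.6 × 20.8
     = 390.5 + 521.77 + 248.6 = 1160.9 kPa.
q_net = 1160.9 − 22.49 = 1138.4 kPa.
q_all(net) = 1138.4 / 3 = 379.46 kPa.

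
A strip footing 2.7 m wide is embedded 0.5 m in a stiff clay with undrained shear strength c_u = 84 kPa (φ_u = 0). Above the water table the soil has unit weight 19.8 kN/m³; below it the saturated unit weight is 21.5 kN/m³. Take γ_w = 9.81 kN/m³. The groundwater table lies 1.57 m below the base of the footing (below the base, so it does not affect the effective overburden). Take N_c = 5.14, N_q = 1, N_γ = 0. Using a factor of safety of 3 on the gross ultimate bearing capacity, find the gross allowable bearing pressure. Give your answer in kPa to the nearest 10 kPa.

Overburden at base level: q = 19.8 × 0.5 = 9.9 kPa.
Cohesion term c·N_c = 84 × 5.14 = 431.76 kPa; surcharge term q·N_q = 9.9 × 1 = 9.9 kPa.
q_ult = 431.76 + 9.9 = 441.66 kPa.
q_all = 441.66 / 3 = 147.22 kPa.

q_all ≈ 150 kPa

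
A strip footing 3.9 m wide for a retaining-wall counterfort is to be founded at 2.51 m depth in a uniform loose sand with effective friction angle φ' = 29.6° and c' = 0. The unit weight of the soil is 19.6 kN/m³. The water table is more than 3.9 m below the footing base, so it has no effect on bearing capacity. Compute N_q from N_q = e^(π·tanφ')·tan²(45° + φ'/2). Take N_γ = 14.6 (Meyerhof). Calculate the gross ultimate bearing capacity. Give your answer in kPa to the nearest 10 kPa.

q_ult ≈ 1420 kPa

tan29.6° = 0.5681, so N_q = e^(π×0.5681)·tan²(59.8°) = 5.958 × 2.952 = 17.59.
q = γ·D_f = 19.6 × 2.51 = 49.196 kPa.
q·N_q = 49.196 × 17.588 = 865.24 kPa
0.5·γ·B·N_γ = 0.5 × 19.6 × 3.9 × 14.6 = 558.01 kPa
q_ult = 865.24 + 558.01 = 1423.3 kPa.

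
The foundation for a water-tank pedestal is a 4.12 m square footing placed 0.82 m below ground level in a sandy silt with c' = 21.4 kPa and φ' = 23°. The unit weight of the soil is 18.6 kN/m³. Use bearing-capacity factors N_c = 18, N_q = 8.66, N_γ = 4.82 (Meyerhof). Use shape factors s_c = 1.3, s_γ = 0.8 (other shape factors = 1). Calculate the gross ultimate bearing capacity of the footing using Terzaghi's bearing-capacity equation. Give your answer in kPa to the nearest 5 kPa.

Overburden at base level: q = 18.6 × 0.82 = 15.252 kPa.
Cohesion term c·N_c·s_c = 21.4 × 18 × 1.3 = 500.76 kPa; surcharge term q·N_q = 15.252 × 8.66 = 132.08 kPa; self-weight term 0.5·γ·B·N_γ·s_γ = 0.5 × 18.6 × 4.12 × 4.82 × 0.8 = 147.75 kPa.
q_ult = 500.76 + 132.08 + 147.75 = 780.59 kPa.

q_ult ≈ 780 kPa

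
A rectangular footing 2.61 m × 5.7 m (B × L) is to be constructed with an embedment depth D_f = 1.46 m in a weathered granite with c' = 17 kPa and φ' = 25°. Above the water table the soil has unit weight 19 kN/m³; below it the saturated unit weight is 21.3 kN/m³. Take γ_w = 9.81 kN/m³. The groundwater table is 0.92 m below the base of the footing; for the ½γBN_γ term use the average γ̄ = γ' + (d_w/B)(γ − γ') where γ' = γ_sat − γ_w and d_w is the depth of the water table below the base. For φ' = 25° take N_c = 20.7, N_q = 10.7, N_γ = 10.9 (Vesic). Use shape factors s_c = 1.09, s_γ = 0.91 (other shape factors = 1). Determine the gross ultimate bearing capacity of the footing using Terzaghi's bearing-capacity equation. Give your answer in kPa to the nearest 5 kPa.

q_ult ≈ 865 kPa

q = γ·D_f = 19 × 1.46 = 27.74 kPa.
γ' = 11.49 kN/m³; averaging over the depth B below the base, γ̄ = γ' + (d_w/B)(γ − γ') = 14.137 kN/m³.
c·N_c·s_c = 17 × 20.7 × 1.09 = 383.57 kPa
q·N_q = 27.74 × 10.7 = 296.82 kPa
0.5·γ·B·N_γ·s_γ = 0.5 × 14.137 × 2.61 × 10.9 × 0.91 = 183 kPa
q_ult = 383.57 + 296.82 + 183 = 863.39 kPa.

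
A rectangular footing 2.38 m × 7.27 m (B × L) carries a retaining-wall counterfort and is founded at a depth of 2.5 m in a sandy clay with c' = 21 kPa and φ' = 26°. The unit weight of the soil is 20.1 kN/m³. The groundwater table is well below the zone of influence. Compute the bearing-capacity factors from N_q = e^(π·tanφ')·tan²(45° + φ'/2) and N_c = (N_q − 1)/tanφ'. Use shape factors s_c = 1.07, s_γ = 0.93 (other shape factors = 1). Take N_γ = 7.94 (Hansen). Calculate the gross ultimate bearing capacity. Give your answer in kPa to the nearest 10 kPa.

tan26° = 0.4877, so N_q = e^(π×0.4877)·tan²(58°) = 4.629 × 2.561 = 11.85.
N_c = (11.85 − 1)/tan26° = 22.25.
q = γ·D_f = 20.1 × 2.5 = 50.25 kPa.
c·N_c·s_c = 21 × 22.254 × 1.07 = 500.06 kPa
q·N_q = 50.25 × 11.854 = 595.67 kPa
0.5·γ·B·N_γ·s_γ = 0.5 × 20.1 × 2.38 × 7.94 × 0.93 = 176.62 kPa
q_ult = 500.06 + 595.67 + 176.62 = 1272.4 kPa.

q_ult ≈ 1270 kPa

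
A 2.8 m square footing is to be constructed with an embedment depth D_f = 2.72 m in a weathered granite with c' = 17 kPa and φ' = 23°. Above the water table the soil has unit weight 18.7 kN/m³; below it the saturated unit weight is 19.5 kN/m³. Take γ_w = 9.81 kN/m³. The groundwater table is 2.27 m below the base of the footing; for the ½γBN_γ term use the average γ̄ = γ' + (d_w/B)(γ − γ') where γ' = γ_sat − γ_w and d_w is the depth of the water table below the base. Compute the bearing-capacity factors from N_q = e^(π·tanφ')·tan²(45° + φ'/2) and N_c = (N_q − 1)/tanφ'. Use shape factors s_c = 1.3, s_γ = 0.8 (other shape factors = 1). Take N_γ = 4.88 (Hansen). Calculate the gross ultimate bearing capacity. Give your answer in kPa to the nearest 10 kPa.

tan23° = 0.4245, so N_q = e^(π×0.4245)·tan²(56.5°) = 3.794 × 2.283 = 8.66.
N_c = (8.66 − 1)/tan23° = 18.05.
Overburden at base level: q = 18.7 × 2.72 = 50.864 kPa.
The water table is 2.27 m below the base (< B = 2.8 m), so the ½γBN_γ term uses γ̄ = γ' + (d_w/B)(γ − γ') = 9.69 + (2.27/2.8)(18.7 − 9.69) = 16.995 kN/m³.
Cohesion term c·N_c·s_c = 17 × 18.049 × 1.3 = 398.87 kPa; surcharge term q·N_q = 50.864 × 8.6612 = 440.54 kPa; self-weight term 0.5·γ·B·N_γ·s_γ = 0.5 × 16.995 × 2.8 × 4.88 × 0.8 = 92.885 kPa.
q_ult = 398.87 + 440.54 + 92.885 = 932.3 kPa.

q_ult ≈ 930 kPa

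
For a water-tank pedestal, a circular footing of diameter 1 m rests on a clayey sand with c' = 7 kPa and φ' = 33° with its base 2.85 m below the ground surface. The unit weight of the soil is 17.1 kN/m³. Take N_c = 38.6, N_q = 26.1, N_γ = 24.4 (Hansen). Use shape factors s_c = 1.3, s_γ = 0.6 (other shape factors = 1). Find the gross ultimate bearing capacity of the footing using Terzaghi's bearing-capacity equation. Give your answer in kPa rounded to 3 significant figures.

q = γ·D_f = 17.1 × 2.85 = 48.735 kPa.
c·N_c·s_c = 7 × 38.6 × 1.3 = 351.26 kPa
q·N_q = 48.735 × 26.1 = 1272 kPa
0.5·γ·B·N_γ·s_γ = 0.5 × 17.1 × 1 × 24.4 × 0.6 = 125.17 kPa
q_ult = 351.26 + 1272 + 125.17 = 1748.4 kPa.

q_ult ≈ 1750 kPa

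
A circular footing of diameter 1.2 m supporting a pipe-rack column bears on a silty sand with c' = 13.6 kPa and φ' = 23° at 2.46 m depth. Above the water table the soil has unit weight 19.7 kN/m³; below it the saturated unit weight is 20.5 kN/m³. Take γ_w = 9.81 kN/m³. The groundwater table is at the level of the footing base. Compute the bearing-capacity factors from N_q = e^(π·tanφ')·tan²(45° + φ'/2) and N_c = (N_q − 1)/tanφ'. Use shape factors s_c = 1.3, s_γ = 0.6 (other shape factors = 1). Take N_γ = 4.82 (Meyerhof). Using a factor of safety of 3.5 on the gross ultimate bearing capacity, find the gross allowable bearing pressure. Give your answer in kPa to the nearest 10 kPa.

q_all ≈ 220 kPa

N_q = e^(π·tan23°)·tan²(56.5°) = 8.66; N_c = (N_q − 1)/tanφ' = 18.05.
q = γ·D_f = 19.7 × 2.46 = 48.462 kPa.
For the ½γBN_γ term take γ' = 20.5 − 9.81 = 10.69 kN/m³ (soil below base is submerged).
c·N_c·s_c = 13.6 × 18.049 × 1.3 = 319.1 kPa
q·N_q = 48.462 × 8.6612 = 419.74 kPa
0.5·γ·B·N_γ·s_γ = 0.5 × 10.69 × 1.2 × 4.82 × 0.6 = 18.549 kPa
q_ult = 319.1 + 419.74 + 18.549 = 757.39 kPa.
q_all = 757.39 / 3.5 = 216.4 kPa.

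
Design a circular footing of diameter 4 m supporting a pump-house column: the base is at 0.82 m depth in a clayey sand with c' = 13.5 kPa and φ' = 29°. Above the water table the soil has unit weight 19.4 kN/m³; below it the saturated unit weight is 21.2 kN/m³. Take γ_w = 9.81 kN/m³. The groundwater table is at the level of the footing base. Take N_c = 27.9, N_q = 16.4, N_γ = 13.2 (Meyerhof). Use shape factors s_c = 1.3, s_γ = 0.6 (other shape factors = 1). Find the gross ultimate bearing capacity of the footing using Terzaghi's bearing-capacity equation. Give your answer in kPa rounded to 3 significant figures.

Effective surcharge at the founding depth q = γ·D_f = 19.4 × 0.82 = 15.908 kPa.
The water table coincides with the base, so in the self-weight term γ → γ' = 11.39 kN/m³.
q_ult = c·N_c·s_c + q·N_q + 0.5·γ·B·N_γ·s_γ
     = 13.5 × 27.9 × 1.3 + 15.908 × 16.4 + 0.5 × 11.39 × 4 × 13.2 × 0.6
     = 489.64 + 260.89 + 180.42 = 930.95 kPa.

q_ult ≈ 931 kPa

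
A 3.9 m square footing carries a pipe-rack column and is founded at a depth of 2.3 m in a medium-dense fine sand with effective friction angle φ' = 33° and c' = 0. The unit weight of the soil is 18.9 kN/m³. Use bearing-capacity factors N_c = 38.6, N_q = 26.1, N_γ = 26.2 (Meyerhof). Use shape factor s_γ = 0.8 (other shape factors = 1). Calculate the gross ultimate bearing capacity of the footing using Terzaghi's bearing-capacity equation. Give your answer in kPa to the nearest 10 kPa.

q_ult ≈ 1910 kPa

Effective surcharge at the founding depth q = γ·D_f = 18.9 × 2.3 = 43.47 kPa.
q_ult = q·N_q + 0.5·γ·B·N_γ·s_γ
     = 43.47 × 26.1 + 0.5 × 18.9 × 3.9 × 26.2 × 0.8
     = 1134.6 + 772.48 = 1907 kPa.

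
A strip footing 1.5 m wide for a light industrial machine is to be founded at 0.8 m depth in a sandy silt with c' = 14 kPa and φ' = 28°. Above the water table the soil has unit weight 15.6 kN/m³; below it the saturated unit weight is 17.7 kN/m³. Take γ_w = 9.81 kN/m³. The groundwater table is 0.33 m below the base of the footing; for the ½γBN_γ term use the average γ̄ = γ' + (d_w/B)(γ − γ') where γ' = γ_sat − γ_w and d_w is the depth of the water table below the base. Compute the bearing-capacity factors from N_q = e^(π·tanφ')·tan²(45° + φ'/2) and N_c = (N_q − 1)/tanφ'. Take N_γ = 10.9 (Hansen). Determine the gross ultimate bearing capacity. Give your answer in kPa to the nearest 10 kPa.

q_ult ≈ 620 kPa

tan28° = 0.5317, so N_q = e^(π×0.5317)·tan²(59°) = 5.314 × 2.77 = 14.72.
N_c = (14.72 − 1)/tan28° = 25.8.
q = γ·D_f = 15.6 × 0.8 = 12.48 kPa.
γ' = 7.89 kN/m³; averaging over the depth B below the base, γ̄ = γ' + (d_w/B)(γ − γ') = 9.5862 kN/m³.
c·N_c = 14 × 25.803 = 361.25 kPa
q·N_q = 12.48 × 14.72 = 183.7 kPa
0.5·γ·B·N_γ = 0.5 × 9.5862 × 1.5 × 10.9 = 78.367 kPa
q_ult = 361.25 + 183.7 + 78.367 = 623.32 kPa.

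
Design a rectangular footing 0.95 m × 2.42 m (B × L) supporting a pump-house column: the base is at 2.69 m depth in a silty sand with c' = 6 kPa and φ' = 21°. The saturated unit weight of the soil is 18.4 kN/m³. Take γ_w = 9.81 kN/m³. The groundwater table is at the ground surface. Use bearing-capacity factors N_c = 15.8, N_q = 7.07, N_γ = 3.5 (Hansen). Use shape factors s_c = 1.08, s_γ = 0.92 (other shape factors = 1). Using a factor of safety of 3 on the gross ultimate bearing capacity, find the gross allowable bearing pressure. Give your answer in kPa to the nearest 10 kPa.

q_all ≈ 90 kPa

With the water table at the surface the whole profile is submerged: γ' = 18.4 − 9.81 = 8.59 kN/m³, so q = γ'·D_f = 23.107 kPa; the same γ' applies in the ½γBN_γ term.
q_ult = c·N_c·s_c + q·N_q + 0.5·γ·B·N_γ·s_γ
     = 6 × 15.8 × 1.08 + 23.107 × 7.07 + 0.5 × 8.59 × 0.95 × 3.5 × 0.92
     = 102.38 + 163.37 + 13.138 = 278.89 kPa.
q_all = 278.89 / 3 = 92.963 kPa.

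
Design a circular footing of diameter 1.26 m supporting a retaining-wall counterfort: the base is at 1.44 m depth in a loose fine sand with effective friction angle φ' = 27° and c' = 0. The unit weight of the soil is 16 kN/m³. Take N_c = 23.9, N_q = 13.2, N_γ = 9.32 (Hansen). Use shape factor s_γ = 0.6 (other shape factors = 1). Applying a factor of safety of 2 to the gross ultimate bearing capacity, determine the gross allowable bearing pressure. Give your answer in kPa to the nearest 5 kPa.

q = γ·D_f = 16 × 1.44 = 23.04 kPa.
q·N_q = 23.04 × 13.2 = 304.13 kPa
0.5·γ·B·N_γ·s_γ = 0.5 × 16 × 1.26 × 9.32 × 0.6 = 56.367 kPa
q_ult = 304.13 + 56.367 = 360.5 kPa.
q_all = q_ult / FS = 360.5 / 2 = 180.25 kPa.

q_all ≈ 180 kPa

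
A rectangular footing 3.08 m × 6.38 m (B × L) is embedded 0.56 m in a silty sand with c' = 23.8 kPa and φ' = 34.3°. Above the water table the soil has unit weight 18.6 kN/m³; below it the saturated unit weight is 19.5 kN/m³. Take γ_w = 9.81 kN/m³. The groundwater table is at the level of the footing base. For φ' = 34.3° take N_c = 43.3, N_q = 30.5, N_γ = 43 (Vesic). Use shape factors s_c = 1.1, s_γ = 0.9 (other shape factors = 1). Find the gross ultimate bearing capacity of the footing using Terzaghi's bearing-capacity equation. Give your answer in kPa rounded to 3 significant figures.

Effective surcharge at the founding depth q = γ·D_f = 18.6 × 0.56 = 10.416 kPa.
The water table coincides with the base, so in the self-weight term γ → γ' = 9.69 kN/m³.
q_ult = c·N_c·s_c + q·N_q + 0.5·γ·B·N_γ·s_γ
     = 23.8 × 43.3 × 1.1 + 10.416 × 30.5 + 0.5 × 9.69 × 3.08 × 43 × 0.9
     = 1133.6 + 317.69 + 577.5 = 2028.8 kPa.

q_ult ≈ 2030 kPa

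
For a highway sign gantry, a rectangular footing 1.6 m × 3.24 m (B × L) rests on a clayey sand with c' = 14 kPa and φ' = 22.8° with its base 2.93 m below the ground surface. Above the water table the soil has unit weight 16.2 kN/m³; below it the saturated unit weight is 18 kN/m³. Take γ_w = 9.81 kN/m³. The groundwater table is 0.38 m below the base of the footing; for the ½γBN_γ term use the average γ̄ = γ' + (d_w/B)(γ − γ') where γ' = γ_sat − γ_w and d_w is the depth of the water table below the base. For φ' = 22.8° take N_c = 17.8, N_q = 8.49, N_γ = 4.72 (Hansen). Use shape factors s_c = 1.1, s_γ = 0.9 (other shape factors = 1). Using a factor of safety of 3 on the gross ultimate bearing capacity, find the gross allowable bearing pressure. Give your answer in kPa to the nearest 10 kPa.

q = γ·D_f = 16.2 × 2.93 = 47.466 kPa.
γ' = 8.19 kN/m³; averaging over the depth B below the base, γ̄ = γ' + (d_w/B)(γ − γ') = 10.092 kN/m³.
c·N_c·s_c = 14 × 17.8 × 1.1 = 274.12 kPa
q·N_q = 47.466 × 8.49 = 402.99 kPa
0.5·γ·B·N_γ·s_γ = 0.5 × 10.092 × 1.6 × 4.72 × 0.9 = 34.298 kPa
q_ult = 274.12 + 402.99 + 34.298 = 711.4 kPa.
q_all = 711.4 / 3 = 237.13 kPa.

q_all ≈ 240 kPa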